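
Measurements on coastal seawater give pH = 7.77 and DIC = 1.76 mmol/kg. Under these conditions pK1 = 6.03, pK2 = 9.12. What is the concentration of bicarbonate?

[HCO3⁻] = 1.66 mmol/kg

α₁ = 1 / (1 + [H⁺]/K1 + K2/[H⁺]) = 1 / (1 + 10^-1.74 + 10^-1.35)
   = 1 / (1 + 0.018197 + 0.044668) = 1/1.0629 = 0.9409
[HCO3⁻] = α₁ × DIC = 0.9409 × 1.76 = 1.66 mmol/kg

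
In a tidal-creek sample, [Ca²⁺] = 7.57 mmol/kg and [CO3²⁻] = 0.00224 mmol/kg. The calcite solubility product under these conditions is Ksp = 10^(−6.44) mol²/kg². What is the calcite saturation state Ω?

Ksp = 10^(−6.44) = 3.631×10^-7
Ω = [Ca²⁺][CO3²⁻]/Ksp = (7.57×10^-3)(0.00224×10^-3) / 3.631×10^-7 = 0.0467

Ω = 0.0467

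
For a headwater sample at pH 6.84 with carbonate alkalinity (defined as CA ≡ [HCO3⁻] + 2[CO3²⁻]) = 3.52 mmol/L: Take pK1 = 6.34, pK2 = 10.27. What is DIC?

CA = [HCO3⁻] + 2[CO3²⁻] = (α₁ + 2α₂)·DIC
At pH 6.84: [H⁺]/K1 = 10^-0.50 = 0.31623, K2/[H⁺] = 10^-3.43 = 0.00037154
α₁ = 1/(1 + 0.31623 + 0.00037154) = 1/1.3166 = 0.7595; α₂ = α₁·K2/[H⁺] = 0.0002822
α₁ + 2α₂ = 0.7601
DIC = CA / (α₁ + 2α₂) = 3.52 / 0.7601 = 4.63 mmol/L

DIC = 4.63 mmol/L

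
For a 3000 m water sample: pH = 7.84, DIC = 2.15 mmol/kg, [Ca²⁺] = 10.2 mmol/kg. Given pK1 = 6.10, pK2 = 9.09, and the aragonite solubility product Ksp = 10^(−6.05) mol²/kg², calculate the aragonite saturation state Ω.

Ω = 1.29

α₂ = 1 / (1 + [H⁺]/K2 + [H⁺]²/(K1K2)) = 1 / (1 + 10^+1.25 + 10^-0.49)
   = 1 / (1 + 17.783 + 0.32359) = 1/19.106 = 0.05234
[CO3²⁻] = α₂ × DIC = 0.05234 × 2.15 = 0.1125 mmol/kg
Ksp = 10^(−6.05) = 8.913×10^-7
Ω = [Ca²⁺][CO3²⁻]/Ksp = (10.2×10^-3)(1.125×10^-4) / 8.913×10^-7 = 1.29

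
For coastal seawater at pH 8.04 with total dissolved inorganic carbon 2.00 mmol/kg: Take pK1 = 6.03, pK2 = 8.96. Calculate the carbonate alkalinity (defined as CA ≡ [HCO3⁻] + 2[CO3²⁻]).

CA = [HCO3⁻] + 2[CO3²⁻] = (α₁ + 2α₂)·DIC
At pH 8.04: [H⁺]/K1 = 10^-2.01 = 0.0097724, K2/[H⁺] = 10^-0.92 = 0.12023
α₁ = 1/(1 + 0.0097724 + 0.12023) = 1/1.1300 = 0.8850; α₂ = α₁·K2/[H⁺] = 0.1064
α₁ + 2α₂ = 1.0977
CA = 1.0977 × 2.00 = 2.20 mmol/kg

CA = 2.20 mmol/kg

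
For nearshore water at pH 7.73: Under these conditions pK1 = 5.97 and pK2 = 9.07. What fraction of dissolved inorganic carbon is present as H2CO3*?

α₀ = 1 / (1 + K1/[H⁺] + K1K2/[H⁺]²) = 1 / (1 + 10^+1.76 + 10^+0.42)
   = 1 / (1 + 57.544 + 2.6303) = 1/61.174 = 0.01635

α₀ = 0.0163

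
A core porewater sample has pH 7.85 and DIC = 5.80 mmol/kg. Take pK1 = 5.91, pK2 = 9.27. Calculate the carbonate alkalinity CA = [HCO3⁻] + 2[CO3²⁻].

CA = 5.95 mmol/kg

CA = [HCO3⁻] + 2[CO3²⁻] = (α₁ + 2α₂)·DIC
At pH 7.85: [H⁺]/K1 = 10^-1.94 = 0.011482, K2/[H⁺] = 10^-1.42 = 0.038019
α₁ = 1/(1 + 0.011482 + 0.038019) = 1/1.0495 = 0.9528; α₂ = α₁·K2/[H⁺] = 0.03623
α₁ + 2α₂ = 1.0253
CA = 1.0253 × 5.80 = 5.95 mmol/kg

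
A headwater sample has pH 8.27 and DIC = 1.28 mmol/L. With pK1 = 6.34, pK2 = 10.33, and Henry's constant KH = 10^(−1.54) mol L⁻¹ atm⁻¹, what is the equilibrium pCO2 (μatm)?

α₀ = 1 / (1 + K1/[H⁺] + K1K2/[H⁺]²) = 1 / (1 + 10^+1.93 + 10^-0.13)
   = 1 / (1 + 85.114 + 0.74131) = 1/86.855 = 0.01151
[CO2*] = α₀ × DIC = 0.01151 × 1.28 = 0.01474 mmol/L = 14.74 μmol/L
pCO2 = [CO2*]/KH = 1.474×10^-5 / 2.884×10^-2 = 511 μatm

pCO2 = 511 μatm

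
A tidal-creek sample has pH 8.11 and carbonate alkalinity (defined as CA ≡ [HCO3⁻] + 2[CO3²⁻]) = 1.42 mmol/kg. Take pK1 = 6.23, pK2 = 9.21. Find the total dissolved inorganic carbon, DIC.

CA = [HCO3⁻] + 2[CO3²⁻] = (α₁ + 2α₂)·DIC
At pH 8.11: [H⁺]/K1 = 10^-1.88 = 0.013183, K2/[H⁺] = 10^-1.10 = 0.079433
α₁ = 1/(1 + 0.013183 + 0.079433) = 1/1.0926 = 0.9152; α₂ = α₁·K2/[H⁺] = 0.07270
α₁ + 2α₂ = 1.0606
DIC = CA / (α₁ + 2α₂) = 1.42 / 1.0606 = 1.34 mmol/kg

DIC = 1.34 mmol/kg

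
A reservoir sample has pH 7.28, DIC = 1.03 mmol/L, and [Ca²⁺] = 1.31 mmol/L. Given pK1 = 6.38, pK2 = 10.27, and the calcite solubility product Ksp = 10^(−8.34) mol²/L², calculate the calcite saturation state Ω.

Ω = 0.268

α₂ = 1 / (1 + [H⁺]/K2 + [H⁺]²/(K1K2)) = 1 / (1 + 10^+2.99 + 10^+2.09)
   = 1 / (1 + 977.24 + 123.03) = 1/1101.3 = 0.0009080
[CO3²⁻] = α₂ × DIC = 0.0009080 × 1.03 = 0.0009353 mmol/L = 0.9353 μmol/L
Ksp = 10^(−8.34) = 4.571×10^-9
Ω = [Ca²⁺][CO3²⁻]/Ksp = (1.31×10^-3)(9.353×10^-7) / 4.571×10^-9 = 0.268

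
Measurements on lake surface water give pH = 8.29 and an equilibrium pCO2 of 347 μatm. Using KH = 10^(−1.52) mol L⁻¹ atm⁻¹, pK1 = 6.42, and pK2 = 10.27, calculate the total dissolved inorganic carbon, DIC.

DIC = 0.795 mmol/L

[CO2*] = KH · pCO2 = 10^(−1.52) × 347×10^-6 = 1.048×10^-5 mol/L
α₀ = 1/(1 + K1/[H⁺] + K1K2/[H⁺]²) = 1/(1 + 10^+1.87 + 10^-0.11) = 0.01317
DIC = [CO2*]/α₀ = 1.048×10^-5 / 0.01317 = 0.795 mmol/L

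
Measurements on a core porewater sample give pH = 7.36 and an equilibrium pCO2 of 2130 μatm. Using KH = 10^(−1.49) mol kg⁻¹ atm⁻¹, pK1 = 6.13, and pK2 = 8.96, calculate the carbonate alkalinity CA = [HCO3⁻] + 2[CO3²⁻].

[CO2*] = KH · pCO2 = 10^(−1.49) × 2130×10^-6 = 6.893×10^-5 mol/kg
α₀ = 1/(1 + K1/[H⁺] + K1K2/[H⁺]²) = 1/(1 + 10^+1.23 + 10^-0.37) = 0.05432
DIC = [CO2*]/α₀ = 6.893×10^-5 / 0.05432 = 1.269 mmol/kg
CA = (α₁ + 2α₂)·DIC = (0.9225 + 2×0.02317) × 1.269 = 1.23 mmol/kg

CA = 1.23 mmol/kg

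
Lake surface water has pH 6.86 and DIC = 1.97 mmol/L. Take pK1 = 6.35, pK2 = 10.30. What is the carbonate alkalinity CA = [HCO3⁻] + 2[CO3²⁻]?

CA = 1.51 mmol/L

CA = [HCO3⁻] + 2[CO3²⁻] = (α₁ + 2α₂)·DIC
At pH 6.86: [H⁺]/K1 = 10^-0.51 = 0.30903, K2/[H⁺] = 10^-3.44 = 0.00036308
α₁ = 1/(1 + 0.30903 + 0.00036308) = 1/1.3094 = 0.7637; α₂ = α₁·K2/[H⁺] = 0.0002773
α₁ + 2α₂ = 0.7643
CA = 0.7643 × 1.97 = 1.51 mmol/L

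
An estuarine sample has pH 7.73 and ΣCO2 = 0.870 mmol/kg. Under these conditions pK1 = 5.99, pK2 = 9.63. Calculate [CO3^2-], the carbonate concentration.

α₂ = 1 / (1 + [H⁺]/K2 + [H⁺]²/(K1K2)) = 1 / (1 + 10^+1.90 + 10^+0.16)
   = 1 / (1 + 79.433 + 1.4454) = 1/81.878 = 0.01221
[CO3²⁻] = α₂ × DIC = 0.01221 × 0.870 = 0.0106 mmol/kg = 10.6 μmol/kg

[CO3²⁻] = 10.6 μmol/kg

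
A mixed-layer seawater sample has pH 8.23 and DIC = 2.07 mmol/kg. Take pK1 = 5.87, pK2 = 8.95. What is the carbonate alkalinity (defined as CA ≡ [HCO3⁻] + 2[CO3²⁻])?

CA = [HCO3⁻] + 2[CO3²⁻] = (α₁ + 2α₂)·DIC
At pH 8.23: [H⁺]/K1 = 10^-2.36 = 0.0043652, K2/[H⁺] = 10^-0.72 = 0.19055
α₁ = 1/(1 + 0.0043652 + 0.19055) = 1/1.1949 = 0.8369; α₂ = α₁·K2/[H⁺] = 0.1595
α₁ + 2α₂ = 1.1558
CA = 1.1558 × 2.07 = 2.39 mmol/kg

CA = 2.39 mmol/kg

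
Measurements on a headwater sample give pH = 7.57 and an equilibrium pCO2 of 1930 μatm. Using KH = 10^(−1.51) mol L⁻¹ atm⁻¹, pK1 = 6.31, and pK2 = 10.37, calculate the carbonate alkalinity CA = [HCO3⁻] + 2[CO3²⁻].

[CO2*] = KH · pCO2 = 10^(−1.51) × 1930×10^-6 = 5.964×10^-5 mol/L
α₀ = 1/(1 + K1/[H⁺] + K1K2/[H⁺]²) = 1/(1 + 10^+1.26 + 10^-1.54) = 0.05201
DIC = [CO2*]/α₀ = 5.964×10^-5 / 0.05201 = 1.147 mmol/L
CA = (α₁ + 2α₂)·DIC = (0.9465 + 2×0.001500) × 1.147 = 1.09 mmol/L

CA = 1.09 mmol/L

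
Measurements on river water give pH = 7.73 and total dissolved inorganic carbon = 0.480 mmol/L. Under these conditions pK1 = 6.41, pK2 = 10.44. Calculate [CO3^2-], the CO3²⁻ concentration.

[CO3²⁻] = 0.892 μmol/L

α₂ = 1 / (1 + [H⁺]/K2 + [H⁺]²/(K1K2)) = 1 / (1 + 10^+2.71 + 10^+1.39)
   = 1 / (1 + 512.86 + 24.547) = 1/538.41 = 0.001857
[CO3²⁻] = α₂ × DIC = 0.001857 × 0.480 = 0.000892 mmol/L = 0.892 μmol/L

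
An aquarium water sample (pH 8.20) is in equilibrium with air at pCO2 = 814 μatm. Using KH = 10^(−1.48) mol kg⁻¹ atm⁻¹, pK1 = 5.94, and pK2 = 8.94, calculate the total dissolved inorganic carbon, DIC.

DIC = 5.82 mmol/kg

[CO2*] = KH · pCO2 = 10^(−1.48) × 814×10^-6 = 2.695×10^-5 mol/kg
α₀ = 1/(1 + K1/[H⁺] + K1K2/[H⁺]²) = 1/(1 + 10^+2.26 + 10^+1.52) = 0.004628
DIC = [CO2*]/α₀ = 2.695×10^-5 / 0.004628 = 5.82 mmol/kg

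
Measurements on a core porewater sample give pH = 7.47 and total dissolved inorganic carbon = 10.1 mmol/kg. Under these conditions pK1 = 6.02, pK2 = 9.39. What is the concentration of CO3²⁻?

[CO3²⁻] = 0.116 mmol/kg

α₂ = 1 / (1 + [H⁺]/K2 + [H⁺]²/(K1K2)) = 1 / (1 + 10^+1.92 + 10^+0.47)
   = 1 / (1 + 83.176 + 2.9512) = 1/87.128 = 0.01148
[CO3²⁻] = α₂ × DIC = 0.01148 × 10.1 = 0.116 mmol/kg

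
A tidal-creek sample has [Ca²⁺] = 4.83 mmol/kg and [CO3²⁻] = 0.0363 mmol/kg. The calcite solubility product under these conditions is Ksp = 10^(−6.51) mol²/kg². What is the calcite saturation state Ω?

Ksp = 10^(−6.51) = 3.090×10^-7
Ω = [Ca²⁺][CO3²⁻]/Ksp = (4.83×10^-3)(0.0363×10^-3) / 3.090×10^-7 = 0.567

Ω = 0.567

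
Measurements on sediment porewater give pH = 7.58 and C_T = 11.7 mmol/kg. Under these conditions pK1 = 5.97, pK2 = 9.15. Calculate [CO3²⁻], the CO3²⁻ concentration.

α₂ = 1 / (1 + [H⁺]/K2 + [H⁺]²/(K1K2)) = 1 / (1 + 10^+1.57 + 10^-0.04)
   = 1 / (1 + 37.154 + 0.91201) = 1/39.066 = 0.02560
[CO3²⁻] = α₂ × DIC = 0.02560 × 11.7 = 0.299 mmol/kg

[CO3²⁻] = 0.299 mmol/kg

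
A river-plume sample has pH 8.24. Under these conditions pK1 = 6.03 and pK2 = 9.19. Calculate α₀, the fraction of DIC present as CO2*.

α₀ = 0.00551

α₀ = 1 / (1 + K1/[H⁺] + K1K2/[H⁺]²) = 1 / (1 + 10^+2.21 + 10^+1.26)
   = 1 / (1 + 162.18 + 18.197) = 1/181.38 = 0.005513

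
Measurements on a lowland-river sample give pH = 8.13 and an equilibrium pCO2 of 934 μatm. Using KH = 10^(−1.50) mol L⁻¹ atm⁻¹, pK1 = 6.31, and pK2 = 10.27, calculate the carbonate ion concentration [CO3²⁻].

[CO2*] = KH · pCO2 = 10^(−1.50) × 934×10^-6 = 2.954×10^-5 mol/L
α₀ = 1/(1 + K1/[H⁺] + K1K2/[H⁺]²) = 1/(1 + 10^+1.82 + 10^-0.32) = 0.01480
DIC = [CO2*]/α₀ = 2.954×10^-5 / 0.01480 = 1.995 mmol/L
[CO3²⁻] = α₂·DIC; α₂ = 0.007086, so [CO3²⁻] = 0.007086 × 1.995 = 0.0141 mmol/L = 14.1 μmol/L

[CO3²⁻] = 14.1 μmol/L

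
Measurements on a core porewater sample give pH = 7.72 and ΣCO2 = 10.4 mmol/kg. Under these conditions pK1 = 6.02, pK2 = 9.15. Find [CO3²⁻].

α₂ = 1 / (1 + [H⁺]/K2 + [H⁺]²/(K1K2)) = 1 / (1 + 10^+1.43 + 10^-0.27)
   = 1 / (1 + 26.915 + 0.53703) = 1/28.452 = 0.03515
[CO3²⁻] = α₂ × DIC = 0.03515 × 10.4 = 0.366 mmol/kg

[CO3²⁻] = 0.366 mmol/kg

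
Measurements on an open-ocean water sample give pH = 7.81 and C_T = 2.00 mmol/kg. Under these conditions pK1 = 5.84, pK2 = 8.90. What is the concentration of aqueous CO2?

α₀ = 1 / (1 + K1/[H⁺] + K1K2/[H⁺]²) = 1 / (1 + 10^+1.97 + 10^+0.88)
   = 1 / (1 + 93.325 + 7.5858) = 1/101.91 = 0.009812
[CO2*] = α₀ × DIC = 0.009812 × 2.00 = 0.0196 mmol/kg = 19.6 μmol/kg

[CO2*] = 19.6 μmol/kg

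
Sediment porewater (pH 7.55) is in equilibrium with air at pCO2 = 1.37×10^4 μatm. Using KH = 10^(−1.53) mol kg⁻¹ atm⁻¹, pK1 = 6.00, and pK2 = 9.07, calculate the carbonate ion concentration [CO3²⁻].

[CO3²⁻] = 0.433 mmol/kg

[CO2*] = KH · pCO2 = 10^(−1.53) × 1.37×10^4×10^-6 = 4.043×10^-4 mol/kg
α₀ = 1/(1 + K1/[H⁺] + K1K2/[H⁺]²) = 1/(1 + 10^+1.55 + 10^+0.03) = 0.02663
DIC = [CO2*]/α₀ = 4.043×10^-4 / 0.02663 = 15.18 mmol/kg
[CO3²⁻] = α₂·DIC; α₂ = 0.02853, so [CO3²⁻] = 0.02853 × 15.18 = 0.433 mmol/kg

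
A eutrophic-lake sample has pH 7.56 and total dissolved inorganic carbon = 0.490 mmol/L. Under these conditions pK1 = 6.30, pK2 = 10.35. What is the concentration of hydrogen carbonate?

α₁ = 1 / (1 + [H⁺]/K1 + K2/[H⁺]) = 1 / (1 + 10^-1.26 + 10^-2.79)
   = 1 / (1 + 0.054954 + 0.0016218) = 1/1.0566 = 0.9465
[HCO3⁻] = α₁ × DIC = 0.9465 × 0.490 = 0.464 mmol/L

[HCO3⁻] = 0.464 mmol/L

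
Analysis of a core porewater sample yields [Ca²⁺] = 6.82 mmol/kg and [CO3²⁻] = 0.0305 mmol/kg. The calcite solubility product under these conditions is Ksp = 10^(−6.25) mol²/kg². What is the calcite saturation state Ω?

Ksp = 10^(−6.25) = 5.623×10^-7
Ω = [Ca²⁺][CO3²⁻]/Ksp = (6.82×10^-3)(0.0305×10^-3) / 5.623×10^-7 = 0.370

Ω = 0.370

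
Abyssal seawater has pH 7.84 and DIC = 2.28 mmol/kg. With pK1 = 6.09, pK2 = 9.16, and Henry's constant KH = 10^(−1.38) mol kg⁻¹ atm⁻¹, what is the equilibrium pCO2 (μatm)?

pCO2 = 913 μatm

α₀ = 1 / (1 + K1/[H⁺] + K1K2/[H⁺]²) = 1 / (1 + 10^+1.75 + 10^+0.43)
   = 1 / (1 + 56.234 + 2.6915) = 1/59.926 = 0.01669
[CO2*] = α₀ × DIC = 0.01669 × 2.28 = 0.03805 mmol/kg
pCO2 = [CO2*]/KH = 3.805×10^-5 / 4.169×10^-2 = 913 μatm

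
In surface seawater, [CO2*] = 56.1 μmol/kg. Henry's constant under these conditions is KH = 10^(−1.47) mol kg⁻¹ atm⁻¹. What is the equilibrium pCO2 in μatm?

KH = 10^(−1.47) = 3.388×10^-2 mol kg⁻¹ atm⁻¹
pCO2 = [CO2*]/KH = 56.1×10^-6 / 3.388×10^-2 = 1.66×10^-3 atm = 1660 μatm

pCO2 = 1660 μatm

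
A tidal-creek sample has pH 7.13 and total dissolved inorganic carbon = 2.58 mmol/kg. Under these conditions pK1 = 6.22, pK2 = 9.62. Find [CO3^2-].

α₂ = 1 / (1 + [H⁺]/K2 + [H⁺]²/(K1K2)) = 1 / (1 + 10^+2.49 + 10^+1.58)
   = 1 / (1 + 309.03 + 38.019) = 1/348.05 = 0.002873
[CO3²⁻] = α₂ × DIC = 0.002873 × 2.58 = 0.00741 mmol/kg = 7.41 μmol/kg

[CO3²⁻] = 7.41 μmol/kg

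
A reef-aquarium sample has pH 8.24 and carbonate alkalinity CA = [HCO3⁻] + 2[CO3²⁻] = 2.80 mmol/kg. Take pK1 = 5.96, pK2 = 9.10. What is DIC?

DIC = 2.51 mmol/kg

CA = [HCO3⁻] + 2[CO3²⁻] = (α₁ + 2α₂)·DIC
At pH 8.24: [H⁺]/K1 = 10^-2.28 = 0.0052481, K2/[H⁺] = 10^-0.86 = 0.13804
α₁ = 1/(1 + 0.0052481 + 0.13804) = 1/1.1433 = 0.8747; α₂ = α₁·K2/[H⁺] = 0.1207
α₁ + 2α₂ = 1.1161
DIC = CA / (α₁ + 2α₂) = 2.80 / 1.1161 = 2.51 mmol/kg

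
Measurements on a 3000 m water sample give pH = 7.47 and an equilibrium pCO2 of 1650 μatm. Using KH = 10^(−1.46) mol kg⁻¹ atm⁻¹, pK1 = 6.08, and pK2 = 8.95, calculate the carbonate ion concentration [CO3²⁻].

[CO2*] = KH · pCO2 = 10^(−1.46) × 1650×10^-6 = 5.721×10^-5 mol/kg
α₀ = 1/(1 + K1/[H⁺] + K1K2/[H⁺]²) = 1/(1 + 10^+1.39 + 10^-0.09) = 0.03794
DIC = [CO2*]/α₀ = 5.721×10^-5 / 0.03794 = 1.508 mmol/kg
[CO3²⁻] = α₂·DIC; α₂ = 0.03084, so [CO3²⁻] = 0.03084 × 1.508 = 0.0465 mmol/kg

[CO3²⁻] = 0.0465 mmol/kg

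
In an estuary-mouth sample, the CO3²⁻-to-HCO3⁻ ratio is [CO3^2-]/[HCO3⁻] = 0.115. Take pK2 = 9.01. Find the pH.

pH = 8.07

From K2 = [H⁺][CO3^2-]/[HCO3⁻]:  pH = pK2 + log₁₀([CO3^2-]/[HCO3⁻])
log₁₀(0.115) = -0.939
pH = 9.01 + (-0.939) = 8.07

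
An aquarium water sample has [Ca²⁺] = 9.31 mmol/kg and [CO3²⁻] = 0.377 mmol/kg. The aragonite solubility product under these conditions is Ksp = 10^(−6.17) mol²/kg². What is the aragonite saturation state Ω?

Ω = 5.19

Ksp = 10^(−6.17) = 6.761×10^-7
Ω = [Ca²⁺][CO3²⁻]/Ksp = (9.31×10^-3)(0.377×10^-3) / 6.761×10^-7 = 5.19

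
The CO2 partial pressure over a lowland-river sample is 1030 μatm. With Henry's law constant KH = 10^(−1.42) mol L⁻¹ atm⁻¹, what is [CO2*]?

[CO2*] = 39.2 μmol/L

KH = 10^(−1.42) = 3.802×10^-2 mol L⁻¹ atm⁻¹
[CO2*] = KH · pCO2 = 3.802×10^-2 × 1030×10^-6 atm = 3.92×10^-5 mol/L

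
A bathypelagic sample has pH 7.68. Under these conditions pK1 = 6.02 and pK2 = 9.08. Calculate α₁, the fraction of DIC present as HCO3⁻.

α₁ = 1 / (1 + [H⁺]/K1 + K2/[H⁺]) = 1 / (1 + 10^-1.66 + 10^-1.40)
   = 1 / (1 + 0.021878 + 0.039811) = 1/1.0617 = 0.9419

α₁ = 0.942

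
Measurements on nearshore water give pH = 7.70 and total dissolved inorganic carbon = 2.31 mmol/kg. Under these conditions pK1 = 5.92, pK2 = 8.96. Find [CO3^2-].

α₂ = 1 / (1 + [H⁺]/K2 + [H⁺]²/(K1K2)) = 1 / (1 + 10^+1.26 + 10^-0.52)
   = 1 / (1 + 18.197 + 0.30200) = 1/19.499 = 0.05128
[CO3²⁻] = α₂ × DIC = 0.05128 × 2.31 = 0.118 mmol/kg

[CO3²⁻] = 0.118 mmol/kg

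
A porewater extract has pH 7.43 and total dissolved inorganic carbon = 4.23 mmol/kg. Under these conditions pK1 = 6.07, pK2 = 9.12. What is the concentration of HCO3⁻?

α₁ = 1 / (1 + [H⁺]/K1 + K2/[H⁺]) = 1 / (1 + 10^-1.36 + 10^-1.69)
   = 1 / (1 + 0.043652 + 0.020417) = 1/1.0641 = 0.9398
[HCO3⁻] = α₁ × DIC = 0.9398 × 4.23 = 3.98 mmol/kg

[HCO3⁻] = 3.98 mmol/kg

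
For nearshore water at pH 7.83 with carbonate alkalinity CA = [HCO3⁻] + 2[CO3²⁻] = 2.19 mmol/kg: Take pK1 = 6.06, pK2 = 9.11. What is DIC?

CA = [HCO3⁻] + 2[CO3²⁻] = (α₁ + 2α₂)·DIC
At pH 7.83: [H⁺]/K1 = 10^-1.77 = 0.016982, K2/[H⁺] = 10^-1.28 = 0.052481
α₁ = 1/(1 + 0.016982 + 0.052481) = 1/1.0695 = 0.9350; α₂ = α₁·K2/[H⁺] = 0.04907
α₁ + 2α₂ = 1.0332
DIC = CA / (α₁ + 2α₂) = 2.19 / 1.0332 = 2.12 mmol/kg

DIC = 2.12 mmol/kg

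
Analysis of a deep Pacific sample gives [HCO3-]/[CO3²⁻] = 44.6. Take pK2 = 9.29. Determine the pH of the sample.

pH = 7.64

From K2 = [H⁺][CO3²⁻]/[HCO3-]:  pH = pK2 − log₁₀([HCO3-]/[CO3²⁻])
log₁₀(44.6) = +1.649
pH = 9.29 − (+1.649) = 7.64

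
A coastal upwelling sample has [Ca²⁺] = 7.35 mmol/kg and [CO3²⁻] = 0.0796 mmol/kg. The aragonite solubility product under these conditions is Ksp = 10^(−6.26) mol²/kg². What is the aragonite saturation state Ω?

Ksp = 10^(−6.26) = 5.495×10^-7
Ω = [Ca²⁺][CO3²⁻]/Ksp = (7.35×10^-3)(0.0796×10^-3) / 5.495×10^-7 = 1.06

Ω = 1.06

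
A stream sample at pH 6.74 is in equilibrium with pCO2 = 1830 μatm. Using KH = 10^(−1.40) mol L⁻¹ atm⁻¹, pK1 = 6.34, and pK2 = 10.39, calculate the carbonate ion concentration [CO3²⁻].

[CO2*] = KH · pCO2 = 10^(−1.40) × 1830×10^-6 = 7.285×10^-5 mol/L
α₀ = 1/(1 + K1/[H⁺] + K1K2/[H⁺]²) = 1/(1 + 10^+0.40 + 10^-3.25) = 0.2847
DIC = [CO2*]/α₀ = 7.285×10^-5 / 0.2847 = 0.2559 mmol/L
[CO3²⁻] = α₂·DIC; α₂ = 0.0001601, so [CO3²⁻] = 0.0001601 × 0.2559 = 4.10×10^-5 mmol/L = 0.0410 μmol/L

[CO3²⁻] = 0.0410 μmol/L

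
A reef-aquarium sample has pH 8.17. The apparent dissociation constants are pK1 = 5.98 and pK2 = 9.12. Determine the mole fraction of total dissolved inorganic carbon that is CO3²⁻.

α₂ = 1 / (1 + [H⁺]/K2 + [H⁺]²/(K1K2)) = 1 / (1 + 10^+0.95 + 10^-1.24)
   = 1 / (1 + 8.9125 + 0.057544) = 1/9.9701 = 0.1003

α₂ = 0.100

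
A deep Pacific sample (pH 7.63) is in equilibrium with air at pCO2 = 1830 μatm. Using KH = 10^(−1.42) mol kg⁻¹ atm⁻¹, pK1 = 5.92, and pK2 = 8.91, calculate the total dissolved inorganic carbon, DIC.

DIC = 3.83 mmol/kg

[CO2*] = KH · pCO2 = 10^(−1.42) × 1830×10^-6 = 6.957×10^-5 mol/kg
α₀ = 1/(1 + K1/[H⁺] + K1K2/[H⁺]²) = 1/(1 + 10^+1.71 + 10^+0.43) = 0.01819
DIC = [CO2*]/α₀ = 6.957×10^-5 / 0.01819 = 3.83 mmol/kg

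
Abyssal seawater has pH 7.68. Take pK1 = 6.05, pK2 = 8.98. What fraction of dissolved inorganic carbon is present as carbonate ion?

α₂ = 0.0467

α₂ = 1 / (1 + [H⁺]/K2 + [H⁺]²/(K1K2)) = 1 / (1 + 10^+1.30 + 10^-0.33)
   = 1 / (1 + 19.953 + 0.46774) = 1/21.420 = 0.04668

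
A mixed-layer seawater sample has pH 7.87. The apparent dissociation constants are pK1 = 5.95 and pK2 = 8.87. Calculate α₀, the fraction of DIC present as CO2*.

α₀ = 1 / (1 + K1/[H⁺] + K1K2/[H⁺]²) = 1 / (1 + 10^+1.92 + 10^+0.92)
   = 1 / (1 + 83.176 + 8.3176) = 1/92.494 = 0.01081

α₀ = 0.0108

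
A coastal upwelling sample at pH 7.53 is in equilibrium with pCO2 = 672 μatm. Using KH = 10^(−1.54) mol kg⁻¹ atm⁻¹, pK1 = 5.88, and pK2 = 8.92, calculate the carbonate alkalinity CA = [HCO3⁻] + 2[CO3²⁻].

[CO2*] = KH · pCO2 = 10^(−1.54) × 672×10^-6 = 1.938×10^-5 mol/kg
α₀ = 1/(1 + K1/[H⁺] + K1K2/[H⁺]²) = 1/(1 + 10^+1.65 + 10^+0.26) = 0.02106
DIC = [CO2*]/α₀ = 1.938×10^-5 / 0.02106 = 0.9204 mmol/kg
CA = (α₁ + 2α₂)·DIC = (0.9406 + 2×0.03832) × 0.9204 = 0.936 mmol/kg

CA = 0.936 mmol/kg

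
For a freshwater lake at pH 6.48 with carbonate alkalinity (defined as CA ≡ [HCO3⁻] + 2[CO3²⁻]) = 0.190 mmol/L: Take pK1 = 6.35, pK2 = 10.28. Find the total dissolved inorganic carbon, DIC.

CA = [HCO3⁻] + 2[CO3²⁻] = (α₁ + 2α₂)·DIC
At pH 6.48: [H⁺]/K1 = 10^-0.13 = 0.74131, K2/[H⁺] = 10^-3.80 = 0.00015849
α₁ = 1/(1 + 0.74131 + 0.00015849) = 1/1.7415 = 0.5742; α₂ = α₁·K2/[H⁺] = 9.101×10^-5
α₁ + 2α₂ = 0.5744
DIC = CA / (α₁ + 2α₂) = 0.190 / 0.5744 = 0.331 mmol/L

DIC = 0.331 mmol/L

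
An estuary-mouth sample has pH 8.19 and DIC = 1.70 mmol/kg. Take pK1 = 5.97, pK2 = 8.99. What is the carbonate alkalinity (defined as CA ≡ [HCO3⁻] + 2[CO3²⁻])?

CA = 1.92 mmol/kg

CA = [HCO3⁻] + 2[CO3²⁻] = (α₁ + 2α₂)·DIC
At pH 8.19: [H⁺]/K1 = 10^-2.22 = 0.0060256, K2/[H⁺] = 10^-0.80 = 0.15849
α₁ = 1/(1 + 0.0060256 + 0.15849) = 1/1.1645 = 0.8587; α₂ = α₁·K2/[H⁺] = 0.1361
α₁ + 2α₂ = 1.1309
CA = 1.1309 × 1.70 = 1.92 mmol/kg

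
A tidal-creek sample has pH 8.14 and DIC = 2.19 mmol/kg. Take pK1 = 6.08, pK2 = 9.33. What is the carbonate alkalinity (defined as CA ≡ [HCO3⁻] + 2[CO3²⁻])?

CA = [HCO3⁻] + 2[CO3²⁻] = (α₁ + 2α₂)·DIC
At pH 8.14: [H⁺]/K1 = 10^-2.06 = 0.0087096, K2/[H⁺] = 10^-1.19 = 0.064565
α₁ = 1/(1 + 0.0087096 + 0.064565) = 1/1.0733 = 0.9317; α₂ = α₁·K2/[H⁺] = 0.06016
α₁ + 2α₂ = 1.0520
CA = 1.0520 × 2.19 = 2.30 mmol/kg

CA = 2.30 mmol/kg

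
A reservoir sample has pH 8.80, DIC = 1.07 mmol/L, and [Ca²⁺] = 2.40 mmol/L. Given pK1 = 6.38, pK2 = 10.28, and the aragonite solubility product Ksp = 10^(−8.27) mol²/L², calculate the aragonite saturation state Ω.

α₂ = 1 / (1 + [H⁺]/K2 + [H⁺]²/(K1K2)) = 1 / (1 + 10^+1.48 + 10^-0.94)
   = 1 / (1 + 30.200 + 0.11482) = 1/31.314 = 0.03193
[CO3²⁻] = α₂ × DIC = 0.03193 × 1.07 = 0.03417 mmol/L
Ksp = 10^(−8.27) = 5.370×10^-9
Ω = [Ca²⁺][CO3²⁻]/Ksp = (2.40×10^-3)(3.417×10^-5) / 5.370×10^-9 = 15.3

Ω = 15.3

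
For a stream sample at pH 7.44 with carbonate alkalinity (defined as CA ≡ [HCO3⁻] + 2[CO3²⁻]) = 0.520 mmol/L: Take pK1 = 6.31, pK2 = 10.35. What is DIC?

DIC = 0.558 mmol/L

CA = [HCO3⁻] + 2[CO3²⁻] = (α₁ + 2α₂)·DIC
At pH 7.44: [H⁺]/K1 = 10^-1.13 = 0.074131, K2/[H⁺] = 10^-2.91 = 0.0012303
α₁ = 1/(1 + 0.074131 + 0.0012303) = 1/1.0754 = 0.9299; α₂ = α₁·K2/[H⁺] = 0.001144
α₁ + 2α₂ = 0.9322
DIC = CA / (α₁ + 2α₂) = 0.520 / 0.9322 = 0.558 mmol/L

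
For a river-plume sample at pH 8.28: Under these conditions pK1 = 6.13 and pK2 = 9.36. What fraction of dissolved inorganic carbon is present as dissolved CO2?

α₀ = 1 / (1 + K1/[H⁺] + K1K2/[H⁺]²) = 1 / (1 + 10^+2.15 + 10^+1.07)
   = 1 / (1 + 141.25 + 11.749) = 1/154.00 = 0.006493

α₀ = 0.00649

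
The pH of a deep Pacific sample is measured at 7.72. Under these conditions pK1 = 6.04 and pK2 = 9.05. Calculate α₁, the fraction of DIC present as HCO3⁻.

α₁ = 1 / (1 + [H⁺]/K1 + K2/[H⁺]) = 1 / (1 + 10^-1.68 + 10^-1.33)
   = 1 / (1 + 0.020893 + 0.046774) = 1/1.0677 = 0.9366

α₁ = 0.937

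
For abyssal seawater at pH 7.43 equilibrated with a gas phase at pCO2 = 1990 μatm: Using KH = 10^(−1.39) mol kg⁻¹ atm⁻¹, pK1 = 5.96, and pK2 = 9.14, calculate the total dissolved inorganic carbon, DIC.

DIC = 2.52 mmol/kg

[CO2*] = KH · pCO2 = 10^(−1.39) × 1990×10^-6 = 8.107×10^-5 mol/kg
α₀ = 1/(1 + K1/[H⁺] + K1K2/[H⁺]²) = 1/(1 + 10^+1.47 + 10^-0.24) = 0.03217
DIC = [CO2*]/α₀ = 8.107×10^-5 / 0.03217 = 2.52 mmol/kg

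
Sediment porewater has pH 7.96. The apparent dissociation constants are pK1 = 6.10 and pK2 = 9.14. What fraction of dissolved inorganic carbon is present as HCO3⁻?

α₁ = 1 / (1 + [H⁺]/K1 + K2/[H⁺]) = 1 / (1 + 10^-1.86 + 10^-1.18)
   = 1 / (1 + 0.013804 + 0.066069) = 1/1.0799 = 0.9260

α₁ = 0.926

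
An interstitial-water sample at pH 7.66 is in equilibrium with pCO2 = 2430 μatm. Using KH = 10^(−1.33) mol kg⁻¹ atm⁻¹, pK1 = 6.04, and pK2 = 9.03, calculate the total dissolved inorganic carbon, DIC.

DIC = 5.05 mmol/kg

[CO2*] = KH · pCO2 = 10^(−1.33) × 2430×10^-6 = 1.137×10^-4 mol/kg
α₀ = 1/(1 + K1/[H⁺] + K1K2/[H⁺]²) = 1/(1 + 10^+1.62 + 10^+0.25) = 0.02249
DIC = [CO2*]/α₀ = 1.137×10^-4 / 0.02249 = 5.05 mmol/kg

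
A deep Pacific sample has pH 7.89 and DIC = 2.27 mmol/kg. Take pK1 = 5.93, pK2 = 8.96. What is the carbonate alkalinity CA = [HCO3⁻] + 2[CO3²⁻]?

CA = 2.42 mmol/kg

CA = [HCO3⁻] + 2[CO3²⁻] = (α₁ + 2α₂)·DIC
At pH 7.89: [H⁺]/K1 = 10^-1.96 = 0.010965, K2/[H⁺] = 10^-1.07 = 0.085114
α₁ = 1/(1 + 0.010965 + 0.085114) = 1/1.0961 = 0.9123; α₂ = α₁·K2/[H⁺] = 0.07765
α₁ + 2α₂ = 1.0676
CA = 1.0676 × 2.27 = 2.42 mmol/kg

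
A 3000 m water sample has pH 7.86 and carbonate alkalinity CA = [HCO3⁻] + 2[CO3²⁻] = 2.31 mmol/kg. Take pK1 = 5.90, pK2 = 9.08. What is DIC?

CA = [HCO3⁻] + 2[CO3²⁻] = (α₁ + 2α₂)·DIC
At pH 7.86: [H⁺]/K1 = 10^-1.96 = 0.010965, K2/[H⁺] = 10^-1.22 = 0.060256
α₁ = 1/(1 + 0.010965 + 0.060256) = 1/1.0712 = 0.9335; α₂ = α₁·K2/[H⁺] = 0.05625
α₁ + 2α₂ = 1.0460
DIC = CA / (α₁ + 2α₂) = 2.31 / 1.0460 = 2.21 mmol/kg

DIC = 2.21 mmol/kg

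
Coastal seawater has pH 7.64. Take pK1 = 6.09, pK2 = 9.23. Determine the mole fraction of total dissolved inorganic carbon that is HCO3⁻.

α₁ = 0.949

α₁ = 1 / (1 + [H⁺]/K1 + K2/[H⁺]) = 1 / (1 + 10^-1.55 + 10^-1.59)
   = 1 / (1 + 0.028184 + 0.025704) = 1/1.0539 = 0.9489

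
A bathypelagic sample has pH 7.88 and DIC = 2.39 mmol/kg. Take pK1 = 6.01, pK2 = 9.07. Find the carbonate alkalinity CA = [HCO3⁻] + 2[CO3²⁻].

CA = [HCO3⁻] + 2[CO3²⁻] = (α₁ + 2α₂)·DIC
At pH 7.88: [H⁺]/K1 = 10^-1.87 = 0.013490, K2/[H⁺] = 10^-1.19 = 0.064565
α₁ = 1/(1 + 0.013490 + 0.064565) = 1/1.0781 = 0.9276; α₂ = α₁·K2/[H⁺] = 0.05989
α₁ + 2α₂ = 1.0474
CA = 1.0474 × 2.39 = 2.50 mmol/kg

CA = 2.50 mmol/kg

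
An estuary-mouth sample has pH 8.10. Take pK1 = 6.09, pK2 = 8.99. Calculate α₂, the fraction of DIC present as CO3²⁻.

α₂ = 0.113

α₂ = 1 / (1 + [H⁺]/K2 + [H⁺]²/(K1K2)) = 1 / (1 + 10^+0.89 + 10^-1.12)
   = 1 / (1 + 7.7625 + 0.075858) = 1/8.8383 = 0.1131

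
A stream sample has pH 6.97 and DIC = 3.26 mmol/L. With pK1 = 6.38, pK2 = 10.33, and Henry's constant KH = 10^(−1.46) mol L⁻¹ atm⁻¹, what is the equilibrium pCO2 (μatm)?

α₀ = 1 / (1 + K1/[H⁺] + K1K2/[H⁺]²) = 1 / (1 + 10^+0.59 + 10^-2.77)
   = 1 / (1 + 3.8905 + 0.0016982) = 1/4.8921 = 0.2044
[CO2*] = α₀ × DIC = 0.2044 × 3.26 = 0.6664 mmol/L
pCO2 = [CO2*]/KH = 6.664×10^-4 / 3.467×10^-2 = 1.92×10^4 μatm

pCO2 = 1.92×10^4 μatm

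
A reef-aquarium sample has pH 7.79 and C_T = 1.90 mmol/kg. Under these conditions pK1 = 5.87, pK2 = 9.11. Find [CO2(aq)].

[CO2*] = 0.0216 mmol/kg

α₀ = 1 / (1 + K1/[H⁺] + K1K2/[H⁺]²) = 1 / (1 + 10^+1.92 + 10^+0.60)
   = 1 / (1 + 83.176 + 3.9811) = 1/88.157 = 0.01134
[CO2*] = α₀ × DIC = 0.01134 × 1.90 = 0.0216 mmol/kg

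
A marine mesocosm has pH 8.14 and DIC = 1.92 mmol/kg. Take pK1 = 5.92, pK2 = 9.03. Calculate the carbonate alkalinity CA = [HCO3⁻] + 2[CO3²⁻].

CA = [HCO3⁻] + 2[CO3²⁻] = (α₁ + 2α₂)·DIC
At pH 8.14: [H⁺]/K1 = 10^-2.22 = 0.0060256, K2/[H⁺] = 10^-0.89 = 0.12882
α₁ = 1/(1 + 0.0060256 + 0.12882) = 1/1.1349 = 0.8812; α₂ = α₁·K2/[H⁺] = 0.1135
α₁ + 2α₂ = 1.1082
CA = 1.1082 × 1.92 = 2.13 mmol/kg

CA = 2.13 mmol/kg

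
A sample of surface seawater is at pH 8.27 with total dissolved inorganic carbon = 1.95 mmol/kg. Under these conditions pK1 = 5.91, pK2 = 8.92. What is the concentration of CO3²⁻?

α₂ = 1 / (1 + [H⁺]/K2 + [H⁺]²/(K1K2)) = 1 / (1 + 10^+0.65 + 10^-1.71)
   = 1 / (1 + 4.4668 + 0.019498) = 1/5.4863 = 0.1823
[CO3²⁻] = α₂ × DIC = 0.1823 × 1.95 = 0.355 mmol/kg

[CO3²⁻] = 0.355 mmol/kg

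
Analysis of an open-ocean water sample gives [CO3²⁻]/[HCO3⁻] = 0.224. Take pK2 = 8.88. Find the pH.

pH = 8.23

From K2 = [H⁺][CO3²⁻]/[HCO3⁻]:  pH = pK2 + log₁₀([CO3²⁻]/[HCO3⁻])
log₁₀(0.224) = -0.650
pH = 8.88 + (-0.650) = 8.23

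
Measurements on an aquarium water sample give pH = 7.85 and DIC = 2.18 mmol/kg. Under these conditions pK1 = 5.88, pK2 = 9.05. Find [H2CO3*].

[CO2*] = 0.0218 mmol/kg

α₀ = 1 / (1 + K1/[H⁺] + K1K2/[H⁺]²) = 1 / (1 + 10^+1.97 + 10^+0.77)
   = 1 / (1 + 93.325 + 5.8884) = 1/100.21 = 0.009979
[CO2*] = α₀ × DIC = 0.009979 × 2.18 = 0.0218 mmol/kg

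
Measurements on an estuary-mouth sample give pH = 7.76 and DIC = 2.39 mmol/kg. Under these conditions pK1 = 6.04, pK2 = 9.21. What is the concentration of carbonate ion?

[CO3²⁻] = 0.0804 mmol/kg

α₂ = 1 / (1 + [H⁺]/K2 + [H⁺]²/(K1K2)) = 1 / (1 + 10^+1.45 + 10^-0.27)
   = 1 / (1 + 28.184 + 0.53703) = 1/29.721 = 0.03365
[CO3²⁻] = α₂ × DIC = 0.03365 × 2.39 = 0.0804 mmol/kg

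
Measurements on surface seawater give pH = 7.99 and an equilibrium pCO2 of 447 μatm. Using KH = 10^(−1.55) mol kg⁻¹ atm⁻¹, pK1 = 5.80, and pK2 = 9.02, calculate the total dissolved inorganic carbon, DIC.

[CO2*] = KH · pCO2 = 10^(−1.55) × 447×10^-6 = 1.260×10^-5 mol/kg
α₀ = 1/(1 + K1/[H⁺] + K1K2/[H⁺]²) = 1/(1 + 10^+2.19 + 10^+1.16) = 0.005871
DIC = [CO2*]/α₀ = 1.260×10^-5 / 0.005871 = 2.15 mmol/kg

DIC = 2.15 mmol/kg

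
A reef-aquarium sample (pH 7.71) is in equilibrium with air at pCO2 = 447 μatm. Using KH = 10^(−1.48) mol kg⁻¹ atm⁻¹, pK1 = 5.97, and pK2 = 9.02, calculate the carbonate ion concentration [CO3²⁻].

[CO2*] = KH · pCO2 = 10^(−1.48) × 447×10^-6 = 1.480×10^-5 mol/kg
α₀ = 1/(1 + K1/[H⁺] + K1K2/[H⁺]²) = 1/(1 + 10^+1.74 + 10^+0.43) = 0.01705
DIC = [CO2*]/α₀ = 1.480×10^-5 / 0.01705 = 0.8680 mmol/kg
[CO3²⁻] = α₂·DIC; α₂ = 0.04589, so [CO3²⁻] = 0.04589 × 0.8680 = 0.0398 mmol/kg

[CO3²⁻] = 0.0398 mmol/kg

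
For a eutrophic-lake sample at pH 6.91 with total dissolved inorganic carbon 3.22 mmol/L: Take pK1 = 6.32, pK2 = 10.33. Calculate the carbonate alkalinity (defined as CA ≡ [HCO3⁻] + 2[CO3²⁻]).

CA = 2.56 mmol/L

CA = [HCO3⁻] + 2[CO3²⁻] = (α₁ + 2α₂)·DIC
At pH 6.91: [H⁺]/K1 = 10^-0.59 = 0.25704, K2/[H⁺] = 10^-3.42 = 0.00038019
α₁ = 1/(1 + 0.25704 + 0.00038019) = 1/1.2574 = 0.7953; α₂ = α₁·K2/[H⁺] = 0.0003024
α₁ + 2α₂ = 0.7959
CA = 0.7959 × 3.22 = 2.56 mmol/L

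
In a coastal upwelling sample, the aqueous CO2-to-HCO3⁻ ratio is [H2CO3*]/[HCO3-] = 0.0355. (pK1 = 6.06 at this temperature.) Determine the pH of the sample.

From K1 = [H⁺][HCO3-]/[H2CO3*]:  pH = pK1 − log₁₀([H2CO3*]/[HCO3-])
log₁₀(0.0355) = -1.450
pH = 6.06 − (-1.450) = 7.51

pH = 7.51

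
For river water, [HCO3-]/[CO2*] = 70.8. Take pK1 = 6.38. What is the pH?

pH = 8.23

From K1 = [H⁺][HCO3-]/[CO2*]:  pH = pK1 + log₁₀([HCO3-]/[CO2*])
log₁₀(70.8) = +1.850
pH = 6.38 + (+1.850) = 8.23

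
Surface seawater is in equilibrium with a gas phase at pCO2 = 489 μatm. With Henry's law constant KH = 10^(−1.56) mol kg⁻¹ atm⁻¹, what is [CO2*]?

[CO2*] = 13.5 μmol/kg

KH = 10^(−1.56) = 2.754×10^-2 mol kg⁻¹ atm⁻¹
[CO2*] = KH · pCO2 = 2.754×10^-2 × 489×10^-6 atm = 1.35×10^-5 mol/kg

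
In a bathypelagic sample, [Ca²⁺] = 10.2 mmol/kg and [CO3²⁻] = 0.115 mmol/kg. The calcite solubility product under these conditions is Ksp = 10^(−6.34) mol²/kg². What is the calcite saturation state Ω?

Ksp = 10^(−6.34) = 4.571×10^-7
Ω = [Ca²⁺][CO3²⁻]/Ksp = (10.2×10^-3)(0.115×10^-3) / 4.571×10^-7 = 2.57

Ω = 2.57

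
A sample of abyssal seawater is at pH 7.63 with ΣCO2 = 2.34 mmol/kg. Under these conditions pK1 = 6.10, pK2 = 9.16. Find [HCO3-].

[HCO3⁻] = 2.21 mmol/kg

α₁ = 1 / (1 + [H⁺]/K1 + K2/[H⁺]) = 1 / (1 + 10^-1.53 + 10^-1.53)
   = 1 / (1 + 0.029512 + 0.029512) = 1/1.0590 = 0.9443
[HCO3⁻] = α₁ × DIC = 0.9443 × 2.34 = 2.21 mmol/kg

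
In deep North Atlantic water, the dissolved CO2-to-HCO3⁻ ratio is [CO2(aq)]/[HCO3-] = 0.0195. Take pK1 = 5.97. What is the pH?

From K1 = [H⁺][HCO3-]/[CO2(aq)]:  pH = pK1 − log₁₀([CO2(aq)]/[HCO3-])
log₁₀(0.0195) = -1.710
pH = 5.97 − (-1.710) = 7.68

pH = 7.68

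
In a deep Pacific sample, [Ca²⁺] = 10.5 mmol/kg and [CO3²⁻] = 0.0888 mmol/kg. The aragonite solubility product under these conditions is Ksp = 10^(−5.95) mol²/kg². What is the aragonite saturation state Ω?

Ksp = 10^(−5.95) = 1.122×10^-6
Ω = [Ca²⁺][CO3²⁻]/Ksp = (10.5×10^-3)(0.0888×10^-3) / 1.122×10^-6 = 0.831

Ω = 0.831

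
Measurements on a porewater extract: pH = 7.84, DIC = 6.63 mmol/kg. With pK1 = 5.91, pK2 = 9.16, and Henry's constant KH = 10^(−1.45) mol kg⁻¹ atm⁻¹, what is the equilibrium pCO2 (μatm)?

α₀ = 1 / (1 + K1/[H⁺] + K1K2/[H⁺]²) = 1 / (1 + 10^+1.93 + 10^+0.61)
   = 1 / (1 + 85.114 + 4.0738) = 1/90.188 = 0.01109
[CO2*] = α₀ × DIC = 0.01109 × 6.63 = 0.07351 mmol/kg
pCO2 = [CO2*]/KH = 7.351×10^-5 / 3.548×10^-2 = 2070 μatm

pCO2 = 2070 μatm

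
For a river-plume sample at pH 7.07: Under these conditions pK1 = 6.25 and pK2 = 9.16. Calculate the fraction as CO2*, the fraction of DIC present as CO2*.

α₀ = 1 / (1 + K1/[H⁺] + K1K2/[H⁺]²) = 1 / (1 + 10^+0.82 + 10^-1.27)
   = 1 / (1 + 6.6069 + 0.053703) = 1/7.6606 = 0.1305

α₀ = 0.131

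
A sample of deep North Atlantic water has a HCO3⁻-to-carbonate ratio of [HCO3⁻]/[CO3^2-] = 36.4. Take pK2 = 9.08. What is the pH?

pH = 7.52

From K2 = [H⁺][CO3^2-]/[HCO3⁻]:  pH = pK2 − log₁₀([HCO3⁻]/[CO3^2-])
log₁₀(36.4) = +1.561
pH = 9.08 − (+1.561) = 7.52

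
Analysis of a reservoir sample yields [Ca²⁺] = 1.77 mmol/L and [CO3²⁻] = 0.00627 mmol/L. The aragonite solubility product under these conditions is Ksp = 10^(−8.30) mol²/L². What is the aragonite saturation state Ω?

Ω = 2.21

Ksp = 10^(−8.30) = 5.012×10^-9
Ω = [Ca²⁺][CO3²⁻]/Ksp = (1.77×10^-3)(0.00627×10^-3) / 5.012×10^-9 = 2.21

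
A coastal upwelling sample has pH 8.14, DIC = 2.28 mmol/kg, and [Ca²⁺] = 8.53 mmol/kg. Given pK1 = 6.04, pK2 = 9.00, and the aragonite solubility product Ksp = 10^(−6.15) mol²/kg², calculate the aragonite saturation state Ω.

Ω = 3.31

α₂ = 1 / (1 + [H⁺]/K2 + [H⁺]²/(K1K2)) = 1 / (1 + 10^+0.86 + 10^-1.24)
   = 1 / (1 + 7.2444 + 0.057544) = 1/8.3019 = 0.1205
[CO3²⁻] = α₂ × DIC = 0.1205 × 2.28 = 0.2746 mmol/kg
Ksp = 10^(−6.15) = 7.079×10^-7
Ω = [Ca²⁺][CO3²⁻]/Ksp = (8.53×10^-3)(2.746×10^-4) / 7.079×10^-7 = 3.31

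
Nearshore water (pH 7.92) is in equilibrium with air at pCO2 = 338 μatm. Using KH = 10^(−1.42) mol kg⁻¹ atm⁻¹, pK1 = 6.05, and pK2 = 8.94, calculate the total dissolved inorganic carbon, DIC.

[CO2*] = KH · pCO2 = 10^(−1.42) × 338×10^-6 = 1.285×10^-5 mol/kg
α₀ = 1/(1 + K1/[H⁺] + K1K2/[H⁺]²) = 1/(1 + 10^+1.87 + 10^+0.85) = 0.01216
DIC = [CO2*]/α₀ = 1.285×10^-5 / 0.01216 = 1.06 mmol/kg

DIC = 1.06 mmol/kg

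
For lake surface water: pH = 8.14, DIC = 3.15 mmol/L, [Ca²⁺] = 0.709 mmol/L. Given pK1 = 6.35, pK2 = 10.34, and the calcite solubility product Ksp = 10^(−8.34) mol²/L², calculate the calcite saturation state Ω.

Ω = 3.01

α₂ = 1 / (1 + [H⁺]/K2 + [H⁺]²/(K1K2)) = 1 / (1 + 10^+2.20 + 10^+0.41)
   = 1 / (1 + 158.49 + 2.5704) = 1/162.06 = 0.006171
[CO3²⁻] = α₂ × DIC = 0.006171 × 3.15 = 0.01944 mmol/L = 19.44 μmol/L
Ksp = 10^(−8.34) = 4.571×10^-9
Ω = [Ca²⁺][CO3²⁻]/Ksp = (0.709×10^-3)(1.944×10^-5) / 4.571×10^-9 = 3.01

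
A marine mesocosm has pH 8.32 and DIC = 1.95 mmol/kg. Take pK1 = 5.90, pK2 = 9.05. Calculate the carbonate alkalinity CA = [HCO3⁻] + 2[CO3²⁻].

CA = [HCO3⁻] + 2[CO3²⁻] = (α₁ + 2α₂)·DIC
At pH 8.32: [H⁺]/K1 = 10^-2.42 = 0.0038019, K2/[H⁺] = 10^-0.73 = 0.18621
α₁ = 1/(1 + 0.0038019 + 0.18621) = 1/1.1900 = 0.8403; α₂ = α₁·K2/[H⁺] = 0.1565
α₁ + 2α₂ = 1.1533
CA = 1.1533 × 1.95 = 2.25 mmol/kg

CA = 2.25 mmol/kg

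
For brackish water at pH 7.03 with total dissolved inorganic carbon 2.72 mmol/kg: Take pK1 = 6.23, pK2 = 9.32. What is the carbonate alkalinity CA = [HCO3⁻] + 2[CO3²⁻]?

CA = 2.36 mmol/kg

CA = [HCO3⁻] + 2[CO3²⁻] = (α₁ + 2α₂)·DIC
At pH 7.03: [H⁺]/K1 = 10^-0.80 = 0.15849, K2/[H⁺] = 10^-2.29 = 0.0051286
α₁ = 1/(1 + 0.15849 + 0.0051286) = 1/1.1636 = 0.8594; α₂ = α₁·K2/[H⁺] = 0.004407
α₁ + 2α₂ = 0.8682
CA = 0.8682 × 2.72 = 2.36 mmol/kg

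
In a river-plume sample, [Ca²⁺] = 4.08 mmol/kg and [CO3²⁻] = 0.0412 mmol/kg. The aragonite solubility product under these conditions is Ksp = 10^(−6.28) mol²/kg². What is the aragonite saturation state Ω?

Ksp = 10^(−6.28) = 5.248×10^-7
Ω = [Ca²⁺][CO3²⁻]/Ksp = (4.08×10^-3)(0.0412×10^-3) / 5.248×10^-7 = 0.320

Ω = 0.320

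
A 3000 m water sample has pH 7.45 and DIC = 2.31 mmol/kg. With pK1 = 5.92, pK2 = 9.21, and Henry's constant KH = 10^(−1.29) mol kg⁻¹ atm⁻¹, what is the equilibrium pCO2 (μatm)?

α₀ = 1 / (1 + K1/[H⁺] + K1K2/[H⁺]²) = 1 / (1 + 10^+1.53 + 10^-0.23)
   = 1 / (1 + 33.884 + 0.58884) = 1/35.473 = 0.02819
[CO2*] = α₀ × DIC = 0.02819 × 2.31 = 0.06512 mmol/kg
pCO2 = [CO2*]/KH = 6.512×10^-5 / 5.129×10^-2 = 1270 μatm

pCO2 = 1270 μatm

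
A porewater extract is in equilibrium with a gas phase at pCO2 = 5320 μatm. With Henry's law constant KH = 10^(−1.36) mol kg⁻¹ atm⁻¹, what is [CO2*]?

[CO2*] = 232 μmol/kg

KH = 10^(−1.36) = 4.365×10^-2 mol kg⁻¹ atm⁻¹
[CO2*] = KH · pCO2 = 4.365×10^-2 × 5320×10^-6 atm = 2.32×10^-4 mol/kg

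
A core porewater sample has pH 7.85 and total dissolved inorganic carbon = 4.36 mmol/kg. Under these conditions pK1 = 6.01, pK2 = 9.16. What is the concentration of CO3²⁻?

α₂ = 1 / (1 + [H⁺]/K2 + [H⁺]²/(K1K2)) = 1 / (1 + 10^+1.31 + 10^-0.53)
   = 1 / (1 + 20.417 + 0.29512) = 1/21.713 = 0.04606
[CO3²⁻] = α₂ × DIC = 0.04606 × 4.36 = 0.201 mmol/kg

[CO3²⁻] = 0.201 mmol/kg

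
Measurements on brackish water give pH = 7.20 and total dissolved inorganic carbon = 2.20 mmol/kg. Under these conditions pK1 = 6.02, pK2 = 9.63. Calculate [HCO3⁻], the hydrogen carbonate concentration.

[HCO3⁻] = 2.06 mmol/kg

α₁ = 1 / (1 + [H⁺]/K1 + K2/[H⁺]) = 1 / (1 + 10^-1.18 + 10^-2.43)
   = 1 / (1 + 0.066069 + 0.0037154) = 1/1.0698 = 0.9348
[HCO3⁻] = α₁ × DIC = 0.9348 × 2.20 = 2.06 mmol/kg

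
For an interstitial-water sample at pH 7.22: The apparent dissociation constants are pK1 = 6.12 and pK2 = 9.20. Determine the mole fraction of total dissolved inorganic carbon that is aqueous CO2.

α₀ = 0.0729

α₀ = 1 / (1 + K1/[H⁺] + K1K2/[H⁺]²) = 1 / (1 + 10^+1.10 + 10^-0.88)
   = 1 / (1 + 12.589 + 0.13183) = 1/13.721 = 0.07288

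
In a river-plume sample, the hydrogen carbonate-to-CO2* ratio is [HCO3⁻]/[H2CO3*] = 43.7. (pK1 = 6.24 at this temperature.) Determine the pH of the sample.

From K1 = [H⁺][HCO3⁻]/[H2CO3*]:  pH = pK1 + log₁₀([HCO3⁻]/[H2CO3*])
log₁₀(43.7) = +1.640
pH = 6.24 + (+1.640) = 7.88

pH = 7.88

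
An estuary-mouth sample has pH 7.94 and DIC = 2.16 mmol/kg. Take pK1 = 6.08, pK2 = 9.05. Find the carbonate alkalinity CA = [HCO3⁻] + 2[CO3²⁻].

CA = 2.29 mmol/kg

CA = [HCO3⁻] + 2[CO3²⁻] = (α₁ + 2α₂)·DIC
At pH 7.94: [H⁺]/K1 = 10^-1.86 = 0.013804, K2/[H⁺] = 10^-1.11 = 0.077625
α₁ = 1/(1 + 0.013804 + 0.077625) = 1/1.0914 = 0.9162; α₂ = α₁·K2/[H⁺] = 0.07112
α₁ + 2α₂ = 1.0585
CA = 1.0585 × 2.16 = 2.29 mmol/kg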